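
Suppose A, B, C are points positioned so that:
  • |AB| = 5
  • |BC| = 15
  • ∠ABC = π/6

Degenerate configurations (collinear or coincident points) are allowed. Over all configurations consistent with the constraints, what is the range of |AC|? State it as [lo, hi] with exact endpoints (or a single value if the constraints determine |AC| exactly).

|AB| ∈ {5}
|BC| ∈ {15}
|AC| ∈ {5·√(10 - 3·√(3))}

|AC| = 5·√(10 - 3·√(3))  (≈ 10.9588)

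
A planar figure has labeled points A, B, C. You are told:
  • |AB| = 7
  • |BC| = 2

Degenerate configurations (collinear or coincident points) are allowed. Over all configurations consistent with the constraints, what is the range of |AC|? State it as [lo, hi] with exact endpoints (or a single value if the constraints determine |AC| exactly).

|AB| ∈ {7}
|BC| ∈ {2}
|AC| ∈ [5, 9]

|AC| ∈ [5, 9]  (≈ [5.0000, 9.0000])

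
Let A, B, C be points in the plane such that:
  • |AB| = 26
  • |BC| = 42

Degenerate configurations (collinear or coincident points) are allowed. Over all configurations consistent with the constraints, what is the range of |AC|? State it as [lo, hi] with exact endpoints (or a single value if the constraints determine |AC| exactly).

|AB| ∈ {26}
|BC| ∈ {42}
|AC| ∈ [16, 68]

|AC| ∈ [16, 68]  (≈ [16.0000, 68.0000])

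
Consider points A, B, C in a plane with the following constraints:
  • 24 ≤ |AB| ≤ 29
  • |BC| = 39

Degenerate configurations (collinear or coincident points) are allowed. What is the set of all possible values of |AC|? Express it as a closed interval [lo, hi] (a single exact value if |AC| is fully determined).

|AC| ∈ [10, 68]  (≈ [10.0000, 68.0000])

|AB| ∈ [24, 29]
|BC| ∈ {39}
|AC| ∈ [10, 68]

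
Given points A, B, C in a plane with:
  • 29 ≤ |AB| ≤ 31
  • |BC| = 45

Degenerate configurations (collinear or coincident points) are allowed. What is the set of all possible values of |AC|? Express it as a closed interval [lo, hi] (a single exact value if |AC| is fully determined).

|AB| ∈ [29, 31]
|BC| ∈ {45}
|AC| ∈ [14, 76]

|AC| ∈ [14, 76]  (≈ [14.0000, 76.0000])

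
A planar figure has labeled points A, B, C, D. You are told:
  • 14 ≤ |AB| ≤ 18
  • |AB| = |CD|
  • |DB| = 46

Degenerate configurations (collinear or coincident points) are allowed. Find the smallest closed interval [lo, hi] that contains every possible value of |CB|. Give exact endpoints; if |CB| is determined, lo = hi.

|AB| ∈ [14, 18]
|BD| ∈ {46}
|CD| ∈ [14, 18]
|AD| ∈ [28, 64]
|BC| ∈ [28, 64]
|AC| ∈ [10, 82]

|CB| ∈ [28, 64]  (≈ [28.0000, 64.0000])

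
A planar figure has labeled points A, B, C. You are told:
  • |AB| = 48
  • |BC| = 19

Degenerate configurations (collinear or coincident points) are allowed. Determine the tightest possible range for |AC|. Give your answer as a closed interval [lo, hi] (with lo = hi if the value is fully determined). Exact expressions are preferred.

|AB| ∈ {48}
|BC| ∈ {19}
|AC| ∈ [29, 67]

|AC| ∈ [29, 67]  (≈ [29.0000, 67.0000])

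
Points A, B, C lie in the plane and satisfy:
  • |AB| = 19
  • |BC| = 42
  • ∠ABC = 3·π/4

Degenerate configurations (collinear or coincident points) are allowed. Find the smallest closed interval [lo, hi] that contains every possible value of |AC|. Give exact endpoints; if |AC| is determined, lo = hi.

|AC| = √(798·√(2) + 2125)  (≈ 57.0398)

|AB| ∈ {19}
|BC| ∈ {42}
|AC| ∈ {√(798·√(2) + 2125)}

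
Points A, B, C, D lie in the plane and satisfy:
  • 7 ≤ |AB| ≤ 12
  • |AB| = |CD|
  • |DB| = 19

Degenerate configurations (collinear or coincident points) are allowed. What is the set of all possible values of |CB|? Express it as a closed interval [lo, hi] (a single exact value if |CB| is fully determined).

|AB| ∈ [7, 12]
|BD| ∈ {19}
|CD| ∈ [7, 12]
|AD| ∈ [7, 31]
|BC| ∈ [7, 31]
|AC| ∈ [0, 43]

|CB| ∈ [7, 31]  (≈ [7.0000, 31.0000])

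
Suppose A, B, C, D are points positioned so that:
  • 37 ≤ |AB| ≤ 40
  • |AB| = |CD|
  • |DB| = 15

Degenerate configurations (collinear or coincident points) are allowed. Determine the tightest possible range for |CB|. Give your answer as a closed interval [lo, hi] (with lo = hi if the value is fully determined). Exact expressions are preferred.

|AB| ∈ [37, 40]
|BD| ∈ {15}
|CD| ∈ [37, 40]
|AD| ∈ [22, 55]
|BC| ∈ [22, 55]
|AC| ∈ [0, 95]

|CB| ∈ [22, 55]  (≈ [22.0000, 55.0000])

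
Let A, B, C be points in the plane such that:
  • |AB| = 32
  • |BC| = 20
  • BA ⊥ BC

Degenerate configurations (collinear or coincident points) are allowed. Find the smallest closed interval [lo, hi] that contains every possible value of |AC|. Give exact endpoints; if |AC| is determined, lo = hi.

|AC| = 4·√(89)  (≈ 37.7359)

|AB| ∈ {32}
|BC| ∈ {20}
|AC| ∈ {4·√(89)}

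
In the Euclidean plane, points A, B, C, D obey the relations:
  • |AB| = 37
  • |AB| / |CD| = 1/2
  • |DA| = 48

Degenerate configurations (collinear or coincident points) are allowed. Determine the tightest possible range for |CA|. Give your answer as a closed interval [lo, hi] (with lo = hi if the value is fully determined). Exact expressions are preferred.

|AB| ∈ {37}
|AD| ∈ {48}
|CD| ∈ {74}
|BD| ∈ [11, 85]
|AC| ∈ [26, 122]
|BC| ∈ [0, 159]

|CA| ∈ [26, 122]  (≈ [26.0000, 122.0000])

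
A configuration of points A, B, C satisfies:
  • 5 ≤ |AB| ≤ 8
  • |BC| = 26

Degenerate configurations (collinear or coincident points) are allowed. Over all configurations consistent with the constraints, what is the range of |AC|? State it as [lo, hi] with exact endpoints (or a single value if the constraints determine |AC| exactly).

|AC| ∈ [18, 34]  (≈ [18.0000, 34.0000])

|AB| ∈ [5, 8]
|BC| ∈ {26}
|AC| ∈ [18, 34]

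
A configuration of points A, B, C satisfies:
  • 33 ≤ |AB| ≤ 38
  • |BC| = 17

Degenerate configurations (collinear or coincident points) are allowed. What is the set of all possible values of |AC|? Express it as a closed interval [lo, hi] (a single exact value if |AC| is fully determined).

|AC| ∈ [16, 55]  (≈ [16.0000, 55.0000])

|AB| ∈ [33, 38]
|BC| ∈ {17}
|AC| ∈ [16, 55]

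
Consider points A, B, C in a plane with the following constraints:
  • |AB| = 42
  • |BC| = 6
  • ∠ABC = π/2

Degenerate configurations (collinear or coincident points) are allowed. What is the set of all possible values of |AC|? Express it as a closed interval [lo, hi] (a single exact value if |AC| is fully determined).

|AC| = 30·√(2)  (≈ 42.4264)

|AB| ∈ {42}
|BC| ∈ {6}
|AC| ∈ {30·√(2)}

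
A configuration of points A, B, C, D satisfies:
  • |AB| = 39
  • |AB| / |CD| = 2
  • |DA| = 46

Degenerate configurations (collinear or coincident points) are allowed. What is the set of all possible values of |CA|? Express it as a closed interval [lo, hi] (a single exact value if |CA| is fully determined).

|CA| ∈ [53/2, 131/2]  (≈ [26.5000, 65.5000])

|AB| ∈ {39}
|AD| ∈ {46}
|CD| ∈ {39/2}
|BD| ∈ [7, 85]
|AC| ∈ [53/2, 131/2]
|BC| ∈ [0, 209/2]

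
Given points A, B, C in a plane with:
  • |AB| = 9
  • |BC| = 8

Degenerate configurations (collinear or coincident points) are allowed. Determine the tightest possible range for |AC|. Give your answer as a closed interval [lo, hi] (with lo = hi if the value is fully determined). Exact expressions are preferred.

|AC| ∈ [1, 17]  (≈ [1.0000, 17.0000])

|AB| ∈ {9}
|BC| ∈ {8}
|AC| ∈ [1, 17]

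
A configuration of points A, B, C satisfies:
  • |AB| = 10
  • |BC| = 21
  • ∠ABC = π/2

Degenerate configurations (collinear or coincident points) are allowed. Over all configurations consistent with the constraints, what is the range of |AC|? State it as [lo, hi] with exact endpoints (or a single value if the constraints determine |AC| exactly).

|AB| ∈ {10}
|BC| ∈ {21}
|AC| ∈ {√(541)}

|AC| = √(541)  (≈ 23.2594)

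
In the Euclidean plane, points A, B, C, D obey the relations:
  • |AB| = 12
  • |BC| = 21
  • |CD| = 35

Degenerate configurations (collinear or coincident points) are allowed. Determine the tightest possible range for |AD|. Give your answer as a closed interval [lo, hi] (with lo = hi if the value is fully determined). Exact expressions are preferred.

|AB| ∈ {12}
|BC| ∈ {21}
|CD| ∈ {35}
|AC| ∈ [9, 33]
|BD| ∈ [14, 56]
|AD| ∈ [2, 68]

|AD| ∈ [2, 68]  (≈ [2.0000, 68.0000])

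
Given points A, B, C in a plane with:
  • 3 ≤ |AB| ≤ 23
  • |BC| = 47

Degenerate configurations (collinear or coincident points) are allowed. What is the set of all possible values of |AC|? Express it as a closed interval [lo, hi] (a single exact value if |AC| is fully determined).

|AC| ∈ [24, 70]  (≈ [24.0000, 70.0000])

|AB| ∈ [3, 23]
|BC| ∈ {47}
|AC| ∈ [24, 70]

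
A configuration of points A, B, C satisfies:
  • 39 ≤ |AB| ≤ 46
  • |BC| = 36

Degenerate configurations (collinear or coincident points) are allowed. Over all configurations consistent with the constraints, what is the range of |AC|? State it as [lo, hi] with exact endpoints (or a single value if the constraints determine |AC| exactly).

|AB| ∈ [39, 46]
|BC| ∈ {36}
|AC| ∈ [3, 82]

|AC| ∈ [3, 82]  (≈ [3.0000, 82.0000])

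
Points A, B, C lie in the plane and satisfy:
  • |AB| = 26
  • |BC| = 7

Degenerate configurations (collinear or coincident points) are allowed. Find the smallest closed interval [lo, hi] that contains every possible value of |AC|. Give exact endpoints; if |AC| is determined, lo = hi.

|AB| ∈ {26}
|BC| ∈ {7}
|AC| ∈ [19, 33]

|AC| ∈ [19, 33]  (≈ [19.0000, 33.0000])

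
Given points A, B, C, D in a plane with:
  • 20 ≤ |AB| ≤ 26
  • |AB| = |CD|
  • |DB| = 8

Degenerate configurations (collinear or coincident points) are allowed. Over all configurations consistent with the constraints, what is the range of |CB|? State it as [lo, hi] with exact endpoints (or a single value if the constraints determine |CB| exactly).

|CB| ∈ [12, 34]  (≈ [12.0000, 34.0000])

|AB| ∈ [20, 26]
|BD| ∈ {8}
|CD| ∈ [20, 26]
|AD| ∈ [12, 34]
|BC| ∈ [12, 34]
|AC| ∈ [0, 60]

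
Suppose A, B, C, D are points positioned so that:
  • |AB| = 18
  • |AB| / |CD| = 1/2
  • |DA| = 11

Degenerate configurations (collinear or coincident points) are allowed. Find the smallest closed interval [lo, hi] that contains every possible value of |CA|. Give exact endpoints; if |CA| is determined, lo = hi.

|CA| ∈ [25, 47]  (≈ [25.0000, 47.0000])

|AB| ∈ {18}
|AD| ∈ {11}
|CD| ∈ {36}
|BD| ∈ [7, 29]
|AC| ∈ [25, 47]
|BC| ∈ [7, 65]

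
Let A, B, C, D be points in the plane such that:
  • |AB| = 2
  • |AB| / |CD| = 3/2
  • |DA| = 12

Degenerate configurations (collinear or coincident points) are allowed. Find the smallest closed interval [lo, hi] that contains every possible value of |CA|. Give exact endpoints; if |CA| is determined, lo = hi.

|AB| ∈ {2}
|AD| ∈ {12}
|CD| ∈ {4/3}
|BD| ∈ [10, 14]
|AC| ∈ [32/3, 40/3]
|BC| ∈ [26/3, 46/3]

|CA| ∈ [32/3, 40/3]  (≈ [10.6667, 13.3333])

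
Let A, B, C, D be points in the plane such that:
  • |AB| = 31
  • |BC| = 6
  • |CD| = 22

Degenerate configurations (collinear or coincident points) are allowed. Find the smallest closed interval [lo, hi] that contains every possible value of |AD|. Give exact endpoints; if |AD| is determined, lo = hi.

|AD| ∈ [3, 59]  (≈ [3.0000, 59.0000])

|AB| ∈ {31}
|BC| ∈ {6}
|CD| ∈ {22}
|AC| ∈ [25, 37]
|BD| ∈ [16, 28]
|AD| ∈ [3, 59]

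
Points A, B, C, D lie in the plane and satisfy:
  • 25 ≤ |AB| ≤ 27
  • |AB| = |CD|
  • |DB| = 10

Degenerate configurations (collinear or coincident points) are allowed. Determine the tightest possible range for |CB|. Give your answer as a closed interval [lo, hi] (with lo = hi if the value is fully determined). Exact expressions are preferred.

|CB| ∈ [15, 37]  (≈ [15.0000, 37.0000])

|AB| ∈ [25, 27]
|BD| ∈ {10}
|CD| ∈ [25, 27]
|AD| ∈ [15, 37]
|BC| ∈ [15, 37]
|AC| ∈ [0, 64]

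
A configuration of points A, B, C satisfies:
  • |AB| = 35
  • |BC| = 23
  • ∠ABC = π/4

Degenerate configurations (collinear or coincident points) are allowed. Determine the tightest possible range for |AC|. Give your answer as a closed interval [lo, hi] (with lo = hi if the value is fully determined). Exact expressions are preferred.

|AC| = √(1754 - 805·√(2))  (≈ 24.8104)

|AB| ∈ {35}
|BC| ∈ {23}
|AC| ∈ {√(1754 - 805·√(2))}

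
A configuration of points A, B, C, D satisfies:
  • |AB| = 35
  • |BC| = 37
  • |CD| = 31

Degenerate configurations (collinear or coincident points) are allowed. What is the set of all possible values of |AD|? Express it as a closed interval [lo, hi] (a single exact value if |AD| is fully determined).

|AD| ∈ [0, 103]  (≈ [0.0000, 103.0000])

|AB| ∈ {35}
|BC| ∈ {37}
|CD| ∈ {31}
|AC| ∈ [2, 72]
|BD| ∈ [6, 68]
|AD| ∈ [0, 103]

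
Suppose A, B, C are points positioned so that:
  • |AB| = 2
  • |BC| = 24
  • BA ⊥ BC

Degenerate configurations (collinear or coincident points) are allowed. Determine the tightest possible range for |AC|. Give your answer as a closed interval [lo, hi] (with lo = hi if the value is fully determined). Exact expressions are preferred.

|AB| ∈ {2}
|BC| ∈ {24}
|AC| ∈ {2·√(145)}

|AC| = 2·√(145)  (≈ 24.0832)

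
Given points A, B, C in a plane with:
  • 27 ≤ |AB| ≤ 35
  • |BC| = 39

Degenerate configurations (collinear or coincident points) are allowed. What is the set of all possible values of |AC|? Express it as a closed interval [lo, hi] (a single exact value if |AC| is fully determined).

|AC| ∈ [4, 74]  (≈ [4.0000, 74.0000])

|AB| ∈ [27, 35]
|BC| ∈ {39}
|AC| ∈ [4, 74]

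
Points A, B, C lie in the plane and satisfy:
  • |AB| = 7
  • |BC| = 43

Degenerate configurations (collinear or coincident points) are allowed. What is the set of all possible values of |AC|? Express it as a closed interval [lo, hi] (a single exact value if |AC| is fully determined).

|AC| ∈ [36, 50]  (≈ [36.0000, 50.0000])

|AB| ∈ {7}
|BC| ∈ {43}
|AC| ∈ [36, 50]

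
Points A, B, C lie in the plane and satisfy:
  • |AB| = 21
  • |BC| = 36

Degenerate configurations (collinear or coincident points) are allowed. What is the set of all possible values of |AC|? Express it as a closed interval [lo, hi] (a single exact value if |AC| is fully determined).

|AB| ∈ {21}
|BC| ∈ {36}
|AC| ∈ [15, 57]

|AC| ∈ [15, 57]  (≈ [15.0000, 57.0000])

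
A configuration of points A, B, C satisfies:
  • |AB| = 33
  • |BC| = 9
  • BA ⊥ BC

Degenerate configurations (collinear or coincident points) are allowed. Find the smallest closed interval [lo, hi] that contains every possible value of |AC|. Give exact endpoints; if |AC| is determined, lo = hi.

|AB| ∈ {33}
|BC| ∈ {9}
|AC| ∈ {3·√(130)}

|AC| = 3·√(130)  (≈ 34.2053)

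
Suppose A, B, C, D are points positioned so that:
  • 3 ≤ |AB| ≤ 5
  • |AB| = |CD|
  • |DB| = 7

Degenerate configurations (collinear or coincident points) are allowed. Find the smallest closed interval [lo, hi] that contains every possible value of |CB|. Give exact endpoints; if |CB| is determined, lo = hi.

|CB| ∈ [2, 12]  (≈ [2.0000, 12.0000])

|AB| ∈ [3, 5]
|BD| ∈ {7}
|CD| ∈ [3, 5]
|AD| ∈ [2, 12]
|BC| ∈ [2, 12]
|AC| ∈ [0, 17]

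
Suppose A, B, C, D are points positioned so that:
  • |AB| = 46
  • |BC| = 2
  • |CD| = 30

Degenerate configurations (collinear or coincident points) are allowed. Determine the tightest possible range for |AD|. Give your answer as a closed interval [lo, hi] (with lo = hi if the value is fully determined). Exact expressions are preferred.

|AD| ∈ [14, 78]  (≈ [14.0000, 78.0000])

|AB| ∈ {46}
|BC| ∈ {2}
|CD| ∈ {30}
|AC| ∈ [44, 48]
|BD| ∈ [28, 32]
|AD| ∈ [14, 78]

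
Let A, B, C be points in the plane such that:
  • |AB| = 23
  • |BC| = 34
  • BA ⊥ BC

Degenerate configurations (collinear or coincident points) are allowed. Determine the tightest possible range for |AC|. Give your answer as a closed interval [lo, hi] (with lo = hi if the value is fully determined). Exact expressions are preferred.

|AC| = √(1685)  (≈ 41.0488)

|AB| ∈ {23}
|BC| ∈ {34}
|AC| ∈ {√(1685)}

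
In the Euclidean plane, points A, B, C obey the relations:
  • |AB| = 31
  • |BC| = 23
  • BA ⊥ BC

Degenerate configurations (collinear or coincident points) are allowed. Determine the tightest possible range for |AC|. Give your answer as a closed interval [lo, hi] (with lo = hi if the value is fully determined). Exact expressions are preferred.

|AB| ∈ {31}
|BC| ∈ {23}
|AC| ∈ {√(1490)}

|AC| = √(1490)  (≈ 38.6005)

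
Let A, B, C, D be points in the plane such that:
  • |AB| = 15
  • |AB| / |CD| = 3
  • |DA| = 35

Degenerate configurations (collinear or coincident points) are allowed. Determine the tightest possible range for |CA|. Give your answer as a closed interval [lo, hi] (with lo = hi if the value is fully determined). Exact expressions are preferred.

|CA| ∈ [30, 40]  (≈ [30.0000, 40.0000])

|AB| ∈ {15}
|AD| ∈ {35}
|CD| ∈ {5}
|BD| ∈ [20, 50]
|AC| ∈ [30, 40]
|BC| ∈ [15, 55]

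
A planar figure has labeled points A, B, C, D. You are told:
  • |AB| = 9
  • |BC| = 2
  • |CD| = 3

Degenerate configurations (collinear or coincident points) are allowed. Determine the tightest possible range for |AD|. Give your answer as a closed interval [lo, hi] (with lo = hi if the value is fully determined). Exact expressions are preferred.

|AB| ∈ {9}
|BC| ∈ {2}
|CD| ∈ {3}
|AC| ∈ [7, 11]
|BD| ∈ [1, 5]
|AD| ∈ [4, 14]

|AD| ∈ [4, 14]  (≈ [4.0000, 14.0000])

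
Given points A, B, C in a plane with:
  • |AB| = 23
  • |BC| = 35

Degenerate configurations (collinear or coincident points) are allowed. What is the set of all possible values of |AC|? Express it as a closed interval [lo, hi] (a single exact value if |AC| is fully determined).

|AB| ∈ {23}
|BC| ∈ {35}
|AC| ∈ [12, 58]

|AC| ∈ [12, 58]  (≈ [12.0000, 58.0000])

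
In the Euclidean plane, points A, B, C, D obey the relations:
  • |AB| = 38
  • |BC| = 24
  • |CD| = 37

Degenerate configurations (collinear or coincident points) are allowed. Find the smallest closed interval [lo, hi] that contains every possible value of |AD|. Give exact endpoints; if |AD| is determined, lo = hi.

|AB| ∈ {38}
|BC| ∈ {24}
|CD| ∈ {37}
|AC| ∈ [14, 62]
|BD| ∈ [13, 61]
|AD| ∈ [0, 99]

|AD| ∈ [0, 99]  (≈ [0.0000, 99.0000])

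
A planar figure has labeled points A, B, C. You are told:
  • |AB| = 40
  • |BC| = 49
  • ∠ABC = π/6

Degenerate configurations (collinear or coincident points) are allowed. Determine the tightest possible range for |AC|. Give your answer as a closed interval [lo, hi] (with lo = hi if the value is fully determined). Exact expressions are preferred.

|AB| ∈ {40}
|BC| ∈ {49}
|AC| ∈ {√(4001 - 1960·√(3))}

|AC| = √(4001 - 1960·√(3))  (≈ 24.6207)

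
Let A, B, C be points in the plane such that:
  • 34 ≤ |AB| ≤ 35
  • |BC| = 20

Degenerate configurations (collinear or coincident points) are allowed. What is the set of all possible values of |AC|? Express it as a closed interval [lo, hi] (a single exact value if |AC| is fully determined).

|AC| ∈ [14, 55]  (≈ [14.0000, 55.0000])

|AB| ∈ [34, 35]
|BC| ∈ {20}
|AC| ∈ [14, 55]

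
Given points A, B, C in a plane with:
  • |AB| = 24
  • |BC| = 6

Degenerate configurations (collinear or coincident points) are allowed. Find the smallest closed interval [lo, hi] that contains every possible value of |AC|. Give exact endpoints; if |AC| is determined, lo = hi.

|AB| ∈ {24}
|BC| ∈ {6}
|AC| ∈ [18, 30]

|AC| ∈ [18, 30]  (≈ [18.0000, 30.0000])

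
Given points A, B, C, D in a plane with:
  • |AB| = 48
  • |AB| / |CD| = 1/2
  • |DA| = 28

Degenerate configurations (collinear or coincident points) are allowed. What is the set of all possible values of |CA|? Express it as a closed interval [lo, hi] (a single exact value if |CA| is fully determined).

|CA| ∈ [68, 124]  (≈ [68.0000, 124.0000])

|AB| ∈ {48}
|AD| ∈ {28}
|CD| ∈ {96}
|BD| ∈ [20, 76]
|AC| ∈ [68, 124]
|BC| ∈ [20, 172]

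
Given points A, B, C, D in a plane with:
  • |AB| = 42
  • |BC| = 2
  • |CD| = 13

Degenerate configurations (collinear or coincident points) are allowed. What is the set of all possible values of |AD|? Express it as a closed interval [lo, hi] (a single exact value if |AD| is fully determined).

|AD| ∈ [27, 57]  (≈ [27.0000, 57.0000])

|AB| ∈ {42}
|BC| ∈ {2}
|CD| ∈ {13}
|AC| ∈ [40, 44]
|BD| ∈ [11, 15]
|AD| ∈ [27, 57]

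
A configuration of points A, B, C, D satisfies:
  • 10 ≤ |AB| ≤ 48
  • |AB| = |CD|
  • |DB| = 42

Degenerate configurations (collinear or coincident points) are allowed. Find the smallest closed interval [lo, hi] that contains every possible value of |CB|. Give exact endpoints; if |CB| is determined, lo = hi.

|CB| ∈ [0, 90]  (≈ [0.0000, 90.0000])

|AB| ∈ [10, 48]
|BD| ∈ {42}
|CD| ∈ [10, 48]
|AD| ∈ [0, 90]
|BC| ∈ [0, 90]
|AC| ∈ [0, 138]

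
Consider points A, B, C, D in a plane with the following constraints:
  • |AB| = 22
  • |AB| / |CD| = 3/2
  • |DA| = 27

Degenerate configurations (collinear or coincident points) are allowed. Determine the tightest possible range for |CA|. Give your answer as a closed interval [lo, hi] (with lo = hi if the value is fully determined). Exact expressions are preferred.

|CA| ∈ [37/3, 125/3]  (≈ [12.3333, 41.6667])

|AB| ∈ {22}
|AD| ∈ {27}
|CD| ∈ {44/3}
|BD| ∈ [5, 49]
|AC| ∈ [37/3, 125/3]
|BC| ∈ [0, 191/3]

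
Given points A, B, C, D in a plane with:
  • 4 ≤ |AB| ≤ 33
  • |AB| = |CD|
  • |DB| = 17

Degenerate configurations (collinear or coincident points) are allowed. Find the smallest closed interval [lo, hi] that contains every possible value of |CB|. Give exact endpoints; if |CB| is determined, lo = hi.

|CB| ∈ [0, 50]  (≈ [0.0000, 50.0000])

|AB| ∈ [4, 33]
|BD| ∈ {17}
|CD| ∈ [4, 33]
|AD| ∈ [0, 50]
|BC| ∈ [0, 50]
|AC| ∈ [0, 83]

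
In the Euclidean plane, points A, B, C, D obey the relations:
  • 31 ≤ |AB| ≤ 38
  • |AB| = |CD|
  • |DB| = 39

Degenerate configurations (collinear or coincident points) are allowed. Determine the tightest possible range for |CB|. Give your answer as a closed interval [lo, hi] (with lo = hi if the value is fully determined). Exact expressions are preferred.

|CB| ∈ [1, 77]  (≈ [1.0000, 77.0000])

|AB| ∈ [31, 38]
|BD| ∈ {39}
|CD| ∈ [31, 38]
|AD| ∈ [1, 77]
|BC| ∈ [1, 77]
|AC| ∈ [0, 115]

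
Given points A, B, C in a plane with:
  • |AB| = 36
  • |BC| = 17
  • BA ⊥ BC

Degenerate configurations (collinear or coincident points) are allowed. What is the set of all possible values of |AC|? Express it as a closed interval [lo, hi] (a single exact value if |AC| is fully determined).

|AB| ∈ {36}
|BC| ∈ {17}
|AC| ∈ {√(1585)}

|AC| = √(1585)  (≈ 39.8121)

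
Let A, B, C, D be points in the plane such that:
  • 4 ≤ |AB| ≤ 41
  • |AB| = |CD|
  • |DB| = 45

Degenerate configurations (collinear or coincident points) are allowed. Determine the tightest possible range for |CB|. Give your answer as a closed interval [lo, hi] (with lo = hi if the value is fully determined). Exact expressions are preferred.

|AB| ∈ [4, 41]
|BD| ∈ {45}
|CD| ∈ [4, 41]
|AD| ∈ [4, 86]
|BC| ∈ [4, 86]
|AC| ∈ [0, 127]

|CB| ∈ [4, 86]  (≈ [4.0000, 86.0000])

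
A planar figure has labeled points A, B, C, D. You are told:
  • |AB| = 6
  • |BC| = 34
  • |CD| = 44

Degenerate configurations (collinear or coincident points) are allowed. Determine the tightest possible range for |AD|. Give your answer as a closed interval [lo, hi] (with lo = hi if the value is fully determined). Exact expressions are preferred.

|AB| ∈ {6}
|BC| ∈ {34}
|CD| ∈ {44}
|AC| ∈ [28, 40]
|BD| ∈ [10, 78]
|AD| ∈ [4, 84]

|AD| ∈ [4, 84]  (≈ [4.0000, 84.0000])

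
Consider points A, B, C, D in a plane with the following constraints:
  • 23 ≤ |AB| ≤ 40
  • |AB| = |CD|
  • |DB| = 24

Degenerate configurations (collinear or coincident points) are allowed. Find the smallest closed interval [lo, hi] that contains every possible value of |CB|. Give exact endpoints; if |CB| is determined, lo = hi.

|CB| ∈ [0, 64]  (≈ [0.0000, 64.0000])

|AB| ∈ [23, 40]
|BD| ∈ {24}
|CD| ∈ [23, 40]
|AD| ∈ [0, 64]
|BC| ∈ [0, 64]
|AC| ∈ [0, 104]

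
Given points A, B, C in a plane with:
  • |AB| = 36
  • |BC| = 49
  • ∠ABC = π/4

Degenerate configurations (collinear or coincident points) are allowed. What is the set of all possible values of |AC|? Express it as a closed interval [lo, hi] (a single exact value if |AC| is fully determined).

|AB| ∈ {36}
|BC| ∈ {49}
|AC| ∈ {√(3697 - 1764·√(2))}

|AC| = √(3697 - 1764·√(2))  (≈ 34.6746)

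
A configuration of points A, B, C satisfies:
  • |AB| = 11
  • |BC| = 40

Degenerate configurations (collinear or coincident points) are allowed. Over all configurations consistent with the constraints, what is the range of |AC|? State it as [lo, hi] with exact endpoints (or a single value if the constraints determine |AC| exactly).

|AC| ∈ [29, 51]  (≈ [29.0000, 51.0000])

|AB| ∈ {11}
|BC| ∈ {40}
|AC| ∈ [29, 51]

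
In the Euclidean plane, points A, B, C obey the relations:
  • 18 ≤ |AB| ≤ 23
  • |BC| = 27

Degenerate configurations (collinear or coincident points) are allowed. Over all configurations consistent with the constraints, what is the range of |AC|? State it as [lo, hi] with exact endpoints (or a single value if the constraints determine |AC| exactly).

|AB| ∈ [18, 23]
|BC| ∈ {27}
|AC| ∈ [4, 50]

|AC| ∈ [4, 50]  (≈ [4.0000, 50.0000])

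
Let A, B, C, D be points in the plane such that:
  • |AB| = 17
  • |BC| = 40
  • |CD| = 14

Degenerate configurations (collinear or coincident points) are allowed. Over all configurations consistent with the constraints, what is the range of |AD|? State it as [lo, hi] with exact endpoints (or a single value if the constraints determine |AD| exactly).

|AB| ∈ {17}
|BC| ∈ {40}
|CD| ∈ {14}
|AC| ∈ [23, 57]
|BD| ∈ [26, 54]
|AD| ∈ [9, 71]

|AD| ∈ [9, 71]  (≈ [9.0000, 71.0000])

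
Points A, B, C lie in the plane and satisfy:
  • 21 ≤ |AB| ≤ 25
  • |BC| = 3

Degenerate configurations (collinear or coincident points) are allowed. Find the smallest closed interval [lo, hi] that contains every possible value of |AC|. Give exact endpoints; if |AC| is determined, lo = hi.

|AC| ∈ [18, 28]  (≈ [18.0000, 28.0000])

|AB| ∈ [21, 25]
|BC| ∈ {3}
|AC| ∈ [18, 28]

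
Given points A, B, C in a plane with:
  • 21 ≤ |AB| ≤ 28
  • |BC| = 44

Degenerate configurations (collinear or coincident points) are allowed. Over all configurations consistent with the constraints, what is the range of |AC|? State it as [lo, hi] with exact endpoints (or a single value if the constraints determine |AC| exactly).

|AC| ∈ [16, 72]  (≈ [16.0000, 72.0000])

|AB| ∈ [21, 28]
|BC| ∈ {44}
|AC| ∈ [16, 72]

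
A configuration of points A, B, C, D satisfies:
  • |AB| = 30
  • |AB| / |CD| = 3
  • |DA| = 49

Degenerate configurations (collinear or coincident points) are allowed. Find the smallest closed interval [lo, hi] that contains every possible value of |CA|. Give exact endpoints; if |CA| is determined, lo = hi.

|CA| ∈ [39, 59]  (≈ [39.0000, 59.0000])

|AB| ∈ {30}
|AD| ∈ {49}
|CD| ∈ {10}
|BD| ∈ [19, 79]
|AC| ∈ [39, 59]
|BC| ∈ [9, 89]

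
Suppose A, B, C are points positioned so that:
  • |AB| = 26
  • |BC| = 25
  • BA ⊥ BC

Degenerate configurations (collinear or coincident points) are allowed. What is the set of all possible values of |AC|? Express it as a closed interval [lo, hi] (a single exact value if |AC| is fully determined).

|AB| ∈ {26}
|BC| ∈ {25}
|AC| ∈ {√(1301)}

|AC| = √(1301)  (≈ 36.0694)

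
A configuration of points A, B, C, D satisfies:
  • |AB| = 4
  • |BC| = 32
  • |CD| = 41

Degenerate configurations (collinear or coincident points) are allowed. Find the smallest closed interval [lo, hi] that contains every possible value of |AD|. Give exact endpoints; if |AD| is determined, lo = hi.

|AD| ∈ [5, 77]  (≈ [5.0000, 77.0000])

|AB| ∈ {4}
|BC| ∈ {32}
|CD| ∈ {41}
|AC| ∈ [28, 36]
|BD| ∈ [9, 73]
|AD| ∈ [5, 77]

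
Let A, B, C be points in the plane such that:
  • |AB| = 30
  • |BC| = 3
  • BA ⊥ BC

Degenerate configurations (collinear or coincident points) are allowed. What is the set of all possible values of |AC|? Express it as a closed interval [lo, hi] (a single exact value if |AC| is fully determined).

|AB| ∈ {30}
|BC| ∈ {3}
|AC| ∈ {3·√(101)}

|AC| = 3·√(101)  (≈ 30.1496)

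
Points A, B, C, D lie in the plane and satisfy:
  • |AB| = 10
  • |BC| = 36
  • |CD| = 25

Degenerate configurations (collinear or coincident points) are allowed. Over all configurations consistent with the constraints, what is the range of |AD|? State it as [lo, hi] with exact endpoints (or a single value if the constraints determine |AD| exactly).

|AD| ∈ [1, 71]  (≈ [1.0000, 71.0000])

|AB| ∈ {10}
|BC| ∈ {36}
|CD| ∈ {25}
|AC| ∈ [26, 46]
|BD| ∈ [11, 61]
|AD| ∈ [1, 71]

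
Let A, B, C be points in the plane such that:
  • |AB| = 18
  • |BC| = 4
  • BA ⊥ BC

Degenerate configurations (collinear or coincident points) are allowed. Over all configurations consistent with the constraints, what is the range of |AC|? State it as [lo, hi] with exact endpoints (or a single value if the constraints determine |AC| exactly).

|AB| ∈ {18}
|BC| ∈ {4}
|AC| ∈ {2·√(85)}

|AC| = 2·√(85)  (≈ 18.4391)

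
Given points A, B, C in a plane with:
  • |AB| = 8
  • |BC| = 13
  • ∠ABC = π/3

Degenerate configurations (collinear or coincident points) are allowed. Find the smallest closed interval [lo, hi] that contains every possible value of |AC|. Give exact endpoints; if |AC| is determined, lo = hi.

|AB| ∈ {8}
|BC| ∈ {13}
|AC| ∈ {√(129)}

|AC| = √(129)  (≈ 11.3578)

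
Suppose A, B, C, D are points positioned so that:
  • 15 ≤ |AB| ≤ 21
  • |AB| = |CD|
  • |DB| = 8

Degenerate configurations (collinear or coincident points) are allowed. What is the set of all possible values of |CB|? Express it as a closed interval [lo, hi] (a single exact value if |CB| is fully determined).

|AB| ∈ [15, 21]
|BD| ∈ {8}
|CD| ∈ [15, 21]
|AD| ∈ [7, 29]
|BC| ∈ [7, 29]
|AC| ∈ [0, 50]

|CB| ∈ [7, 29]  (≈ [7.0000, 29.0000])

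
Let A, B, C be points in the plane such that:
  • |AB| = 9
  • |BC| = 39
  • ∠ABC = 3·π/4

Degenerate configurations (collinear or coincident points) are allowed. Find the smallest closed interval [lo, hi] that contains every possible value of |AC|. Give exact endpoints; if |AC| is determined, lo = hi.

|AB| ∈ {9}
|BC| ∈ {39}
|AC| ∈ {3·√(39·√(2) + 178)}

|AC| = 3·√(39·√(2) + 178)  (≈ 45.8082)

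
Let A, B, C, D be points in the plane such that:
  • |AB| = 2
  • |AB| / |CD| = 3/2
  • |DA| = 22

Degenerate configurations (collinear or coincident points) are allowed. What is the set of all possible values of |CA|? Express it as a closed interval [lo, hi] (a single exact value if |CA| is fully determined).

|AB| ∈ {2}
|AD| ∈ {22}
|CD| ∈ {4/3}
|BD| ∈ [20, 24]
|AC| ∈ [62/3, 70/3]
|BC| ∈ [56/3, 76/3]

|CA| ∈ [62/3, 70/3]  (≈ [20.6667, 23.3333])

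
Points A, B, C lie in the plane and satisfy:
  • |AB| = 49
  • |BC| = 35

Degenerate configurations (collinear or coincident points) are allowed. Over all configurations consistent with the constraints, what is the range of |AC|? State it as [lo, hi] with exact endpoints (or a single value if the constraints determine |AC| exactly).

|AC| ∈ [14, 84]  (≈ [14.0000, 84.0000])

|AB| ∈ {49}
|BC| ∈ {35}
|AC| ∈ [14, 84]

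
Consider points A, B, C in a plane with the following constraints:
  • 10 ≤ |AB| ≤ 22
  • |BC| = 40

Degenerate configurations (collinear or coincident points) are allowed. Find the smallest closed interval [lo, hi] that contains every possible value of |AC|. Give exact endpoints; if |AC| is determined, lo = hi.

|AC| ∈ [18, 62]  (≈ [18.0000, 62.0000])

|AB| ∈ [10, 22]
|BC| ∈ {40}
|AC| ∈ [18, 62]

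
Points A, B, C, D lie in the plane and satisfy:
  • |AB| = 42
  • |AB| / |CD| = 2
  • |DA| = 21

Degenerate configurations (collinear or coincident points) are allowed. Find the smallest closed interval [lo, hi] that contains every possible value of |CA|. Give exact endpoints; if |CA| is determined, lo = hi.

|AB| ∈ {42}
|AD| ∈ {21}
|CD| ∈ {21}
|BD| ∈ [21, 63]
|AC| ∈ [0, 42]
|BC| ∈ [0, 84]

|CA| ∈ [0, 42]  (≈ [0.0000, 42.0000])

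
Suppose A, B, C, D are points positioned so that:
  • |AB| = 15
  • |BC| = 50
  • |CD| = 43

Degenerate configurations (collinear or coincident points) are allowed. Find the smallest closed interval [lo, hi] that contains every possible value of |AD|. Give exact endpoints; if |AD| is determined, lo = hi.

|AD| ∈ [0, 108]  (≈ [0.0000, 108.0000])

|AB| ∈ {15}
|BC| ∈ {50}
|CD| ∈ {43}
|AC| ∈ [35, 65]
|BD| ∈ [7, 93]
|AD| ∈ [0, 108]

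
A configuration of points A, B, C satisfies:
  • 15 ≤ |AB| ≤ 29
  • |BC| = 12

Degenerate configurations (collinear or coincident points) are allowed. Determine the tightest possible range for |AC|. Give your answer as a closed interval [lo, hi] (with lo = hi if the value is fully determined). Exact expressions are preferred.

|AB| ∈ [15, 29]
|BC| ∈ {12}
|AC| ∈ [3, 41]

|AC| ∈ [3, 41]  (≈ [3.0000, 41.0000])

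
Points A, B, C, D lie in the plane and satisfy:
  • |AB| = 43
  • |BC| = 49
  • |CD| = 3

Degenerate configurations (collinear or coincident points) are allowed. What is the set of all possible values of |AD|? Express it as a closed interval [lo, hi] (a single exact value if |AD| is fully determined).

|AD| ∈ [3, 95]  (≈ [3.0000, 95.0000])

|AB| ∈ {43}
|BC| ∈ {49}
|CD| ∈ {3}
|AC| ∈ [6, 92]
|BD| ∈ [46, 52]
|AD| ∈ [3, 95]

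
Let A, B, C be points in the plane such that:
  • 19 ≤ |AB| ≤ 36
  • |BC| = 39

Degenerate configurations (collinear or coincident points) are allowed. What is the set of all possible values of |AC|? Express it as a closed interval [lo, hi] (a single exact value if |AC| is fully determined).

|AB| ∈ [19, 36]
|BC| ∈ {39}
|AC| ∈ [3, 75]

|AC| ∈ [3, 75]  (≈ [3.0000, 75.0000])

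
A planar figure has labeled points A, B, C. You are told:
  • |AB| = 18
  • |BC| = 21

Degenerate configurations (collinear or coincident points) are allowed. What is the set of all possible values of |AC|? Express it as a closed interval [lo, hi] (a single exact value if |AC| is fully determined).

|AB| ∈ {18}
|BC| ∈ {21}
|AC| ∈ [3, 39]

|AC| ∈ [3, 39]  (≈ [3.0000, 39.0000])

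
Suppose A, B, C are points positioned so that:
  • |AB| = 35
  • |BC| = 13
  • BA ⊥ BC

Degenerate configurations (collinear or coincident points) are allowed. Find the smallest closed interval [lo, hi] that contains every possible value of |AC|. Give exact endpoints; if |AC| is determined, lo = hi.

|AC| = √(1394)  (≈ 37.3363)

|AB| ∈ {35}
|BC| ∈ {13}
|AC| ∈ {√(1394)}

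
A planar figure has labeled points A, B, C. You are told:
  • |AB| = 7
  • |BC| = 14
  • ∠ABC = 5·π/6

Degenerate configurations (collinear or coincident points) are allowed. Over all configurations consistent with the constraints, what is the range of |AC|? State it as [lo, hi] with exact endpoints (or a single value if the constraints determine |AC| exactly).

|AB| ∈ {7}
|BC| ∈ {14}
|AC| ∈ {7·√(2·√(3) + 5)}

|AC| = 7·√(2·√(3) + 5)  (≈ 20.3652)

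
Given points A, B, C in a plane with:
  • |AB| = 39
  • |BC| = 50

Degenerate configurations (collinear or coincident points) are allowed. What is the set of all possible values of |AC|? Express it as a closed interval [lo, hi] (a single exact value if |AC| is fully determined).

|AC| ∈ [11, 89]  (≈ [11.0000, 89.0000])

|AB| ∈ {39}
|BC| ∈ {50}
|AC| ∈ [11, 89]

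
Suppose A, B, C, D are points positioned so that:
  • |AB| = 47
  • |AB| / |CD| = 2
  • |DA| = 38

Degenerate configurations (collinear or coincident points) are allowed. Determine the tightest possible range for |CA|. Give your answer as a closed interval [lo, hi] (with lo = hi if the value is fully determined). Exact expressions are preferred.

|AB| ∈ {47}
|AD| ∈ {38}
|CD| ∈ {47/2}
|BD| ∈ [9, 85]
|AC| ∈ [29/2, 123/2]
|BC| ∈ [0, 217/2]

|CA| ∈ [29/2, 123/2]  (≈ [14.5000, 61.5000])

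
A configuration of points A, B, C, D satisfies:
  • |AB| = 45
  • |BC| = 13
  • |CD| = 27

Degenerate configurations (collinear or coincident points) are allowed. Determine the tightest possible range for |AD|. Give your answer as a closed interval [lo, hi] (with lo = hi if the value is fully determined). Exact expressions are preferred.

|AB| ∈ {45}
|BC| ∈ {13}
|CD| ∈ {27}
|AC| ∈ [32, 58]
|BD| ∈ [14, 40]
|AD| ∈ [5, 85]

|AD| ∈ [5, 85]  (≈ [5.0000, 85.0000])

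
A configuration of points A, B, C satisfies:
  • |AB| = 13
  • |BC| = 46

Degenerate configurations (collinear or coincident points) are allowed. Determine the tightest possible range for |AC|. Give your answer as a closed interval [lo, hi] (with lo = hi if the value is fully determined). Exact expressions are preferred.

|AC| ∈ [33, 59]  (≈ [33.0000, 59.0000])

|AB| ∈ {13}
|BC| ∈ {46}
|AC| ∈ [33, 59]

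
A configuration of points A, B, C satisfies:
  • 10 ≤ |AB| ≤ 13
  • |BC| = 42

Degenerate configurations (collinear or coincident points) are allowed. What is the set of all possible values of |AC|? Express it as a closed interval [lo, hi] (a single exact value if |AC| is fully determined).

|AC| ∈ [29, 55]  (≈ [29.0000, 55.0000])

|AB| ∈ [10, 13]
|BC| ∈ {42}
|AC| ∈ [29, 55]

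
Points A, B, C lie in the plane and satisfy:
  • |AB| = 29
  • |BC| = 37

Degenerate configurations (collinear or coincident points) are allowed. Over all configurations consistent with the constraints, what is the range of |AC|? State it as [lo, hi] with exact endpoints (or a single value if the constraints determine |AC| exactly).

|AC| ∈ [8, 66]  (≈ [8.0000, 66.0000])

|AB| ∈ {29}
|BC| ∈ {37}
|AC| ∈ [8, 66]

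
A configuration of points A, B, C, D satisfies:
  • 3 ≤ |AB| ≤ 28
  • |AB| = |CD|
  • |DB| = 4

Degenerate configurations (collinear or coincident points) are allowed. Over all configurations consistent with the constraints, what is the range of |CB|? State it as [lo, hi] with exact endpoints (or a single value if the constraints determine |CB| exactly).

|AB| ∈ [3, 28]
|BD| ∈ {4}
|CD| ∈ [3, 28]
|AD| ∈ [0, 32]
|BC| ∈ [0, 32]
|AC| ∈ [0, 60]

|CB| ∈ [0, 32]  (≈ [0.0000, 32.0000])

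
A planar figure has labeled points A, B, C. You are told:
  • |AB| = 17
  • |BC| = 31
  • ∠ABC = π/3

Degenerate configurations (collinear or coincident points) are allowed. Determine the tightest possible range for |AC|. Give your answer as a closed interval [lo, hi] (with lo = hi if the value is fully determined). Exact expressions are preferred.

|AC| = √(723)  (≈ 26.8887)

|AB| ∈ {17}
|BC| ∈ {31}
|AC| ∈ {√(723)}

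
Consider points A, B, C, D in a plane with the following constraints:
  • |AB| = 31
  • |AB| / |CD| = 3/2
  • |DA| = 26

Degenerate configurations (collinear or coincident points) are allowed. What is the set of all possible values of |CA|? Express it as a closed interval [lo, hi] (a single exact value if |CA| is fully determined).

|CA| ∈ [16/3, 140/3]  (≈ [5.3333, 46.6667])

|AB| ∈ {31}
|AD| ∈ {26}
|CD| ∈ {62/3}
|BD| ∈ [5, 57]
|AC| ∈ [16/3, 140/3]
|BC| ∈ [0, 233/3]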